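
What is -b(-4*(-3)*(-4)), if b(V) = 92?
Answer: -92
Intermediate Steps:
-b(-4*(-3)*(-4)) = -1*92 = -92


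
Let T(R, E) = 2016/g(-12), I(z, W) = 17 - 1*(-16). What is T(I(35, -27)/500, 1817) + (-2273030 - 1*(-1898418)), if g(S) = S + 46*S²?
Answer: -206411044/551 ≈ -3.7461e+5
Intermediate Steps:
I(z, W) = 33 (I(z, W) = 17 + 16 = 33)
T(R, E) = 168/551 (T(R, E) = 2016/((-12*(1 + 46*(-12)))) = 2016/((-12*(1 - 552))) = 2016/((-12*(-551))) = 2016/6612 = 2016*(1/6612) = 168/551)
T(I(35, -27)/500, 1817) + (-2273030 - 1*(-1898418)) = 168/551 + (-2273030 - 1*(-1898418)) = 168/551 + (-2273030 + 1898418) = 168/551 - 374612 = -206411044/551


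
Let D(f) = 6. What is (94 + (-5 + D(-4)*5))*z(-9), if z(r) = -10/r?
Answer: 1190/9 ≈ 132.22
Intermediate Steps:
(94 + (-5 + D(-4)*5))*z(-9) = (94 + (-5 + 6*5))*(-10/(-9)) = (94 + (-5 + 30))*(-10*(-⅑)) = (94 + 25)*(10/9) = 119*(10/9) = 1190/9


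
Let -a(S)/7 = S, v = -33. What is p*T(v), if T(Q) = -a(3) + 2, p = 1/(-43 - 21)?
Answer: -23/64 ≈ -0.35938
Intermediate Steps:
p = -1/64 (p = 1/(-64) = -1/64 ≈ -0.015625)
a(S) = -7*S
T(Q) = 23 (T(Q) = -(-7)*3 + 2 = -1*(-21) + 2 = 21 + 2 = 23)
p*T(v) = -1/64*23 = -23/64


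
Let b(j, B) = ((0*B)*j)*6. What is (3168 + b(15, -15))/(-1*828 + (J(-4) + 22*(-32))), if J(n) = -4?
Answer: -33/16 ≈ -2.0625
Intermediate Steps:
b(j, B) = 0 (b(j, B) = (0*j)*6 = 0*6 = 0)
(3168 + b(15, -15))/(-1*828 + (J(-4) + 22*(-32))) = (3168 + 0)/(-1*828 + (-4 + 22*(-32))) = 3168/(-828 + (-4 - 704)) = 3168/(-828 - 708) = 3168/(-1536) = 3168*(-1/1536) = -33/16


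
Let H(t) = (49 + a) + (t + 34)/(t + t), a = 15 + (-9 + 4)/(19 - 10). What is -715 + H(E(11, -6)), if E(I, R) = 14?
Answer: -40940/63 ≈ -649.84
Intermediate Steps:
a = 130/9 (a = 15 - 5/9 = 130/9 ≈ 14.444)
H(t) = 571/9 + (34 + t)/(2*t) (H(t) = (49 + 130/9) + (t + 34)/(t + t) = 571/9 + (34 + t)/((2*t)) = 571/9 + (34 + t)*(1/(2*t)) = 571/9 + (34 + t)/(2*t))
-715 + H(E(11, -6)) = -715 + (1151/18 + 17/14) = -715 + 4105/63 = -40940/63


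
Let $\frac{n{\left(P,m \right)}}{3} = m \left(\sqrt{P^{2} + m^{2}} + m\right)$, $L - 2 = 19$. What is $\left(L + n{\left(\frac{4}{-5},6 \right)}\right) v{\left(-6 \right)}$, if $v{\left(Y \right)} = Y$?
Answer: $-774 - \frac{216 \sqrt{229}}{5} \approx -1427.7$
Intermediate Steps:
$L = 21$ ($L = 2 + 19 = 21$)
$n{\left(P,m \right)} = 3 m \left(m + \sqrt{P^{2} + m^{2}}\right)$ ($n{\left(P,m \right)} = 3 m \left(\sqrt{P^{2} + m^{2}} + m\right) = 3 m \left(m + \sqrt{P^{2} + m^{2}}\right)$)
$\left(L + n{\left(\frac{4}{-5},6 \right)}\right) v{\left(-6 \right)} = \left(21 + 3 \cdot 6 \left(6 + \sqrt{\left(\frac{4}{-5}\right)^{2} + 6^{2}}\right)\right) \left(-6\right) = \left(21 + 3 \cdot 6 \left(6 + \sqrt{\left(4 \left(- \frac{1}{5}\right)\right)^{2} + 36}\right)\right) \left(-6\right) = \left(21 + 3 \cdot 6 \left(6 + \sqrt{\left(- \frac{4}{5}\right)^{2} + 36}\right)\right) \left(-6\right) = \left(21 + 3 \cdot 6 \left(6 + \sqrt{\frac{16}{25} + 36}\right)\right) \left(-6\right) = \left(21 + 3 \cdot 6 \left(6 + \sqrt{\frac{916}{25}}\right)\right) \left(-6\right) = \left(21 + 3 \cdot 6 \left(6 + \frac{2 \sqrt{229}}{5}\right)\right) \left(-6\right) = \left(21 + \left(108 + \frac{36 \sqrt{229}}{5}\right)\right) \left(-6\right) = \left(129 + \frac{36 \sqrt{229}}{5}\right) \left(-6\right) = -774 - \frac{216 \sqrt{229}}{5}$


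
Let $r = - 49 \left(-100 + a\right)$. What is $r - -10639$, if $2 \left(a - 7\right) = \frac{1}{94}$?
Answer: $\frac{2856799}{188} \approx 15196.0$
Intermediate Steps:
$a = \frac{1317}{188}$ ($a = 7 + \frac{1}{2 \cdot 94} = 7 + \frac{1}{2} \cdot \frac{1}{94} = 7 + \frac{1}{188} = \frac{1317}{188} \approx 7.0053$)
$r = \frac{856667}{188}$ ($r = - 49 \left(-100 + \frac{1317}{188}\right) = \left(-49\right) \left(- \frac{17483}{188}\right) = \frac{856667}{188} \approx 4556.7$)
$r - -10639 = \frac{856667}{188} - -10639 = \frac{856667}{188} + 10639 = \frac{2856799}{188}$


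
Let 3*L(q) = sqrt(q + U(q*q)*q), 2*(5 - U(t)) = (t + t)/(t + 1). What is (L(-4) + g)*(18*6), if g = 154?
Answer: 16632 + 72*I*sqrt(1462)/17 ≈ 16632.0 + 161.94*I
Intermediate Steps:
U(t) = 5 - t/(1 + t) (U(t) = 5 - (t + t)/(2*(t + 1)) = 5 - 2*t/(2*(1 + t)) = 5 - t/(1 + t))
L(q) = sqrt(q + q*(5 + 4*q**2)/(1 + q**2))/3 (L(q) = sqrt(q + ((5 + 4*(q*q))/(1 + q*q))*q)/3 = sqrt(q + ((5 + 4*q**2)/(1 + q**2))*q)/3 = sqrt(q + q*(5 + 4*q**2)/(1 + q**2))/3)
(L(-4) + g)*(18*6) = (sqrt(-4*(6 + 5*(-4)**2)/(1 + (-4)**2))/3 + 154)*(18*6) = (sqrt(-4*(6 + 5*16)/(1 + 16))/3 + 154)*108 = (sqrt(-4*(6 + 80)/17)/3 + 154)*108 = (sqrt(-4*1/17*86)/3 + 154)*108 = (sqrt(-344/17)/3 + 154)*108 = ((2*I*sqrt(1462)/17)/3 + 154)*108 = (2*I*sqrt(1462)/51 + 154)*108 = (154 + 2*I*sqrt(1462)/51)*108 = 16632 + 72*I*sqrt(1462)/17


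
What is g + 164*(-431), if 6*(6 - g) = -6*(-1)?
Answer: -70679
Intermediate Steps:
g = 5 (g = 6 - (-1)*(-1) = 6 - ⅙*6 = 6 - 1 = 5)
g + 164*(-431) = 5 + 164*(-431) = 5 - 70684 = -70679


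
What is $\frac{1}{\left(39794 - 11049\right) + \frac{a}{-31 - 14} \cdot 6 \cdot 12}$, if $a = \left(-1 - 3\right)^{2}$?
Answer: $\frac{5}{143597} \approx 3.482 \cdot 10^{-5}$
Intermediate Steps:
$a = 16$ ($a = \left(-4\right)^{2} = 16$)
$\frac{1}{\left(39794 - 11049\right) + \frac{a}{-31 - 14} \cdot 6 \cdot 12} = \frac{1}{\left(39794 - 11049\right) + \frac{1}{-31 - 14} \cdot 16 \cdot 6 \cdot 12} = \frac{1}{28745 + \frac{1}{-45} \cdot 16 \cdot 72} = \frac{1}{28745 + \left(- \frac{1}{45}\right) 16 \cdot 72} = \frac{1}{28745 - \frac{128}{5}} = \frac{1}{\frac{143597}{5}} = \frac{5}{143597}$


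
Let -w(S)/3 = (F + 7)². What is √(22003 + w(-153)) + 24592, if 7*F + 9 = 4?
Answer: 24592 + √1072339/7 ≈ 24740.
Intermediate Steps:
F = -5/7 (F = -9/7 + (⅐)*4 = -9/7 + 4/7 = -5/7 ≈ -0.71429)
w(S) = -5808/49 (w(S) = -3*(-5/7 + 7)² = -3*(44/7)² = -3*1936/49 = -5808/49)
√(22003 + w(-153)) + 24592 = √(22003 - 5808/49) + 24592 = √(1072339/49) + 24592 = √1072339/7 + 24592 = 24592 + √1072339/7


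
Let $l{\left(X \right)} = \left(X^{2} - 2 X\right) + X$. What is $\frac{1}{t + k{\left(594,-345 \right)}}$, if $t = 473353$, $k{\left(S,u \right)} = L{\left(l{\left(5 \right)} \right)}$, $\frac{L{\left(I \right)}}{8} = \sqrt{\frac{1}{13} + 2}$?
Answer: $\frac{6153589}{2912819812189} - \frac{24 \sqrt{39}}{2912819812189} \approx 2.1125 \cdot 10^{-6}$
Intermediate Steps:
$l{\left(X \right)} = X^{2} - X$
$L{\left(I \right)} = \frac{24 \sqrt{39}}{13}$ ($L{\left(I \right)} = 8 \sqrt{\frac{1}{13} + 2} = 8 \sqrt{\frac{27}{13}} = 8 \frac{3 \sqrt{39}}{13} = \frac{24 \sqrt{39}}{13}$)
$k{\left(S,u \right)} = \frac{24 \sqrt{39}}{13}$
$\frac{1}{t + k{\left(594,-345 \right)}} = \frac{1}{473353 + \frac{24 \sqrt{39}}{13}}$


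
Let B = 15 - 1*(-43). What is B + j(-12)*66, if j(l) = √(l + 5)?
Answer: 58 + 66*I*√7 ≈ 58.0 + 174.62*I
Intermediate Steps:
B = 58 (B = 15 + 43 = 58)
j(l) = √(5 + l)
B + j(-12)*66 = 58 + √(5 - 12)*66 = 58 + √(-7)*66 = 58 + (I*√7)*66 = 58 + 66*I*√7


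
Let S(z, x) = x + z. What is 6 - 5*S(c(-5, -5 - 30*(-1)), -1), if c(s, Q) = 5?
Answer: -14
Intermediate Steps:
6 - 5*S(c(-5, -5 - 30*(-1)), -1) = 6 - 5*(-1 + 5) = 6 - 5*4 = 6 - 20 = -14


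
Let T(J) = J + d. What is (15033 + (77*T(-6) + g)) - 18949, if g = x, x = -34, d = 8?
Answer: -3796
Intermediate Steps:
T(J) = 8 + J (T(J) = J + 8 = 8 + J)
g = -34
(15033 + (77*T(-6) + g)) - 18949 = (15033 + (77*(8 - 6) - 34)) - 18949 = (15033 + (77*2 - 34)) - 18949 = (15033 + (154 - 34)) - 18949 = (15033 + 120) - 18949 = 15153 - 18949 = -3796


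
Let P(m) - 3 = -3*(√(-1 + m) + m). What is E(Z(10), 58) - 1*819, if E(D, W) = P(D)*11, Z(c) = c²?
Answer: -4086 - 99*√11 ≈ -4414.3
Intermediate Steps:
P(m) = 3 - 3*m - 3*√(-1 + m) (P(m) = 3 - 3*(√(-1 + m) + m) = 3 - 3*(m + √(-1 + m)) = 3 + (-3*m - 3*√(-1 + m)) = 3 - 3*m - 3*√(-1 + m))
E(D, W) = 33 - 33*D - 33*√(-1 + D) (E(D, W) = (3 - 3*D - 3*√(-1 + D))*11 = 33 - 33*D - 33*√(-1 + D))
E(Z(10), 58) - 1*819 = (33 - 33*10² - 33*√(-1 + 10²)) - 1*819 = (33 - 33*100 - 33*√(-1 + 100)) - 819 = (33 - 3300 - 99*√11) - 819 = (-3267 - 99*√11) - 819 = -4086 - 99*√11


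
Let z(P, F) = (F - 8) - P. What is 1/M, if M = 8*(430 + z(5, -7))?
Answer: 1/3280 ≈ 0.00030488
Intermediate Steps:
z(P, F) = -8 + F - P (z(P, F) = (-8 + F) - P = -8 + F - P)
M = 3280 (M = 8*(430 + (-8 - 7 - 1*5)) = 8*(430 + (-8 - 7 - 5)) = 8*(430 - 20) = 8*410 = 3280)
1/M = 1/3280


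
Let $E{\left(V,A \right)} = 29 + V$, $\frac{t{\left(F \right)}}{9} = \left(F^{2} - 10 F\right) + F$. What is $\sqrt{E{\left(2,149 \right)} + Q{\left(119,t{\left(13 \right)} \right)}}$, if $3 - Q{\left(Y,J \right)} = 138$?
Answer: $2 i \sqrt{26} \approx 10.198 i$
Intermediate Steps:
$t{\left(F \right)} = - 81 F + 9 F^{2}$ ($t{\left(F \right)} = 9 \left(\left(F^{2} - 10 F\right) + F\right) = 9 \left(F^{2} - 9 F\right) = - 81 F + 9 F^{2}$)
$Q{\left(Y,J \right)} = -135$ ($Q{\left(Y,J \right)} = 3 - 138 = -135$)
$\sqrt{E{\left(2,149 \right)} + Q{\left(119,t{\left(13 \right)} \right)}} = \sqrt{\left(29 + 2\right) - 135} = \sqrt{31 - 135} = \sqrt{-104} = 2 i \sqrt{26}$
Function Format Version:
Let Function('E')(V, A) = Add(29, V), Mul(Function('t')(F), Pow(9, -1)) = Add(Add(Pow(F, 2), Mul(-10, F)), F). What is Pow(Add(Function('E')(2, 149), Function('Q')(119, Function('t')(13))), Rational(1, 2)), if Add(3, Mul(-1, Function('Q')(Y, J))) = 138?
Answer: Mul(2, I, Pow(26, Rational(1, 2))) ≈ Mul(10.198, I)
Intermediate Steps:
Function('t')(F) = Add(Mul(-81, F), Mul(9, Pow(F, 2))) (Function('t')(F) = Mul(9, Add(Add(Pow(F, 2), Mul(-10, F)), F)) = Mul(9, Add(Pow(F, 2), Mul(-9, F))) = Add(Mul(-81, F), Mul(9, Pow(F, 2))))
Function('Q')(Y, J) = -135 (Function('Q')(Y, J) = Add(3, Mul(-1, 138)) = Add(3, -138) = -135)
Pow(Add(Function('E')(2, 149), Function('Q')(119, Function('t')(13))), Rational(1, 2)) = Pow(Add(Add(29, 2), -135), Rational(1, 2)) = Pow(Add(31, -135), Rational(1, 2)) = Pow(-104, Rational(1, 2)) = Mul(2, I, Pow(26, Rational(1, 2)))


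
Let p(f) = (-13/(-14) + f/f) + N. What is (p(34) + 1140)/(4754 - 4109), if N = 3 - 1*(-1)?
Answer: 16043/9030 ≈ 1.7766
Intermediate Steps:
N = 4 (N = 3 + 1 = 4)
p(f) = 83/14 (p(f) = (-13/(-14) + f/f) + 4 = (-13*(-1/14) + 1) + 4 = (13/14 + 1) + 4 = 27/14 + 4 = 83/14)
(p(34) + 1140)/(4754 - 4109) = (83/14 + 1140)/(4754 - 4109) = (16043/14)/645 = (16043/14)*(1/645) = 16043/9030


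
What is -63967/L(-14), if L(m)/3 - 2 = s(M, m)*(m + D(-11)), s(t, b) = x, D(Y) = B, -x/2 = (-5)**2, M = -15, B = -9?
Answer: -63967/3456 ≈ -18.509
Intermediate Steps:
x = -50 (x = -2*(-5)**2 = -2*25 = -50)
D(Y) = -9
s(t, b) = -50
L(m) = 1356 - 150*m (L(m) = 6 + 3*(-50*(m - 9)) = 6 + 3*(-50*(-9 + m)) = 6 + 3*(450 - 50*m) = 6 + (1350 - 150*m) = 1356 - 150*m)
-63967/L(-14) = -63967/(1356 - 150*(-14)) = -63967/(1356 + 2100) = -63967/3456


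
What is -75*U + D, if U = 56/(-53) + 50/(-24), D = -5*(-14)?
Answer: 64765/212 ≈ 305.50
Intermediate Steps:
D = 70
U = -1997/636 (U = 56*(-1/53) + 50*(-1/24) = -56/53 - 25/12 = -1997/636 ≈ -3.1399)
-75*U + D = -75*(-1997/636) + 70 = 49925/212 + 70 = 64765/212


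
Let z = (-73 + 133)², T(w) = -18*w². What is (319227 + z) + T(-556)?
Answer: -5241621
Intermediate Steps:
z = 3600 (z = 60² = 3600)
(319227 + z) + T(-556) = (319227 + 3600) - 18*(-556)² = 322827 - 18*309136 = 322827 - 5564448 = -5241621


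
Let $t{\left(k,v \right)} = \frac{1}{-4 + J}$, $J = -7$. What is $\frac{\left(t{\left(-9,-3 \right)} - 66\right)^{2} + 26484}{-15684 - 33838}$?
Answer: $- \frac{3733093}{5992162} \approx -0.623$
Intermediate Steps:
$t{\left(k,v \right)} = - \frac{1}{11}$ ($t{\left(k,v \right)} = \frac{1}{-4 - 7} = \frac{1}{-11} = - \frac{1}{11}$)
$\frac{\left(t{\left(-9,-3 \right)} - 66\right)^{2} + 26484}{-15684 - 33838} = \frac{\left(- \frac{1}{11} - 66\right)^{2} + 26484}{-15684 - 33838} = \frac{\left(- \frac{727}{11}\right)^{2} + 26484}{-49522} = \left(\frac{528529}{121} + 26484\right) \left(- \frac{1}{49522}\right) = \frac{3733093}{121} \left(- \frac{1}{49522}\right) = - \frac{3733093}{5992162}$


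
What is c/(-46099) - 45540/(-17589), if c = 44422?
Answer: 39939694/24570767 ≈ 1.6255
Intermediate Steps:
c/(-46099) - 45540/(-17589) = 44422/(-46099) - 45540/(-17589) = 44422*(-1/46099) - 45540*(-1/17589) = -44422/46099 + 1380/533 = 39939694/24570767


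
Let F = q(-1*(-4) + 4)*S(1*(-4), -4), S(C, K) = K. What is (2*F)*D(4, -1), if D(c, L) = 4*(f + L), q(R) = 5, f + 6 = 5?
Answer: 320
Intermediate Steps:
f = -1 (f = -6 + 5 = -1)
D(c, L) = -4 + 4*L (D(c, L) = 4*(-1 + L) = -4 + 4*L)
F = -20 (F = 5*(-4) = -20)
(2*F)*D(4, -1) = (2*(-20))*(-4 + 4*(-1)) = -40*(-4 - 4) = -40*(-8) = 320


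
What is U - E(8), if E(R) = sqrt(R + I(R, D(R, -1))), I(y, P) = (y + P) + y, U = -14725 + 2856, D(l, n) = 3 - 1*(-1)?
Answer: -11869 - 2*sqrt(7) ≈ -11874.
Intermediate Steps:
D(l, n) = 4 (D(l, n) = 3 + 1 = 4)
U = -11869
I(y, P) = P + 2*y (I(y, P) = (P + y) + y = P + 2*y)
E(R) = sqrt(4 + 3*R) (E(R) = sqrt(R + (4 + 2*R)) = sqrt(4 + 3*R))
U - E(8) = -11869 - sqrt(4 + 3*8) = -11869 - sqrt(4 + 24) = -11869 - sqrt(28) = -11869 - 2*sqrt(7)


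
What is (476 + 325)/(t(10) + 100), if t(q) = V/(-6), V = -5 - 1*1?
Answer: 801/101 ≈ 7.9307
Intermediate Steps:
V = -6 (V = -5 - 1 = -6)
t(q) = 1 (t(q) = -6/(-6) = -6*(-⅙) = 1)
(476 + 325)/(t(10) + 100) = (476 + 325)/(1 + 100) = 801/101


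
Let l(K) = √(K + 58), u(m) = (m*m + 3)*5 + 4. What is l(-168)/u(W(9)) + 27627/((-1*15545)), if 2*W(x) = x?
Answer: -27627/15545 + 4*I*√110/481 ≈ -1.7772 + 0.087219*I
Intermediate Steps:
W(x) = x/2
u(m) = 19 + 5*m² (u(m) = (m² + 3)*5 + 4 = (3 + m²)*5 + 4 = (15 + 5*m²) + 4 = 19 + 5*m²)
l(K) = √(58 + K)
l(-168)/u(W(9)) + 27627/((-1*15545)) = √(58 - 168)/(19 + 5*((½)*9)²) + 27627/((-1*15545)) = √(-110)/(19 + 5*(9/2)²) + 27627/(-15545) = (I*√110)/(19 + 5*(81/4)) + 27627*(-1/15545) = (I*√110)/(19 + 405/4) - 27627/15545 = (I*√110)/(481/4) - 27627/15545 = (I*√110)*(4/481) - 27627/15545 = 4*I*√110/481 - 27627/15545 = -27627/15545 + 4*I*√110/481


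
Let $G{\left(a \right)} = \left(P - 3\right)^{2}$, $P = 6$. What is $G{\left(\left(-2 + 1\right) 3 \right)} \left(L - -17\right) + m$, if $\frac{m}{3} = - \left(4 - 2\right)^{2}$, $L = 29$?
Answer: $402$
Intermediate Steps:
$m = -12$ ($m = 3 \left(- \left(4 - 2\right)^{2}\right) = 3 \left(- 2^{2}\right) = 3 \left(\left(-1\right) 4\right) = 3 \left(-4\right) = -12$)
$G{\left(a \right)} = 9$ ($G{\left(a \right)} = \left(6 - 3\right)^{2} = 3^{2} = 9$)
$G{\left(\left(-2 + 1\right) 3 \right)} \left(L - -17\right) + m = 9 \left(29 - -17\right) - 12 = 9 \left(29 + 17\right) - 12 = 9 \cdot 46 - 12 = 414 - 12 = 402$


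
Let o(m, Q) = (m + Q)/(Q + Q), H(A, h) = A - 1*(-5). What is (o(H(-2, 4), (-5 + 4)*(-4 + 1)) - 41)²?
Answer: 1600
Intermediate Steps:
H(A, h) = 5 + A (H(A, h) = A + 5 = 5 + A)
o(m, Q) = (Q + m)/(2*Q) (o(m, Q) = (Q + m)/((2*Q)) = (Q + m)*(1/(2*Q)) = (Q + m)/(2*Q))
(o(H(-2, 4), (-5 + 4)*(-4 + 1)) - 41)² = (((-5 + 4)*(-4 + 1) + (5 - 2))/(2*(((-5 + 4)*(-4 + 1)))) - 41)² = ((-1*(-3) + 3)/(2*((-1*(-3)))) - 41)² = ((½)*(3 + 3)/3 - 41)² = ((½)*(⅓)*6 - 41)² = (1 - 41)² = (-40)² = 1600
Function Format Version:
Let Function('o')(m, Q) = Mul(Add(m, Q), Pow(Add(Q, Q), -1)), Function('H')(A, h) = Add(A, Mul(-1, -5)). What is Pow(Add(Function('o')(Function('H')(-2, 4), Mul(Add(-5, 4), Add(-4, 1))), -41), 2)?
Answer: 1600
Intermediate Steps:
Function('H')(A, h) = Add(5, A) (Function('H')(A, h) = Add(A, 5) = Add(5, A))
Function('o')(m, Q) = Mul(Rational(1, 2), Pow(Q, -1), Add(Q, m)) (Function('o')(m, Q) = Mul(Add(Q, m), Pow(Mul(2, Q), -1)) = Mul(Add(Q, m), Mul(Rational(1, 2), Pow(Q, -1))) = Mul(Rational(1, 2), Pow(Q, -1), Add(Q, m)))
Pow(Add(Function('o')(Function('H')(-2, 4), Mul(Add(-5, 4), Add(-4, 1))), -41), 2) = Pow(Add(Mul(Rational(1, 2), Pow(Mul(Add(-5, 4), Add(-4, 1)), -1), Add(Mul(Add(-5, 4), Add(-4, 1)), Add(5, -2))), -41), 2) = Pow(Add(Mul(Rational(1, 2), Pow(Mul(-1, -3), -1), Add(Mul(-1, -3), 3)), -41), 2) = Pow(Add(Mul(Rational(1, 2), Pow(3, -1), Add(3, 3)), -41), 2) = Pow(Add(Mul(Rational(1, 2), Rational(1, 3), 6), -41), 2) = Pow(Add(1, -41), 2) = Pow(-40, 2) = 1600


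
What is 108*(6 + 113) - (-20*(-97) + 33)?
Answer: 10879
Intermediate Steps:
108*(6 + 113) - (-20*(-97) + 33) = 108*119 - (1940 + 33) = 12852 - 1*1973 = 12852 - 1973 = 10879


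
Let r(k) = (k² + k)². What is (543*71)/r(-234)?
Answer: 12851/990882828 ≈ 1.2969e-5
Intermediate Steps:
r(k) = (k + k²)²
(543*71)/r(-234) = (543*71)/(((-234)²*(1 - 234)²)) = 38553/((54756*(-233)²)) = 38553/((54756*54289)) = 38553/2972648484 = 38553*(1/2972648484) = 12851/990882828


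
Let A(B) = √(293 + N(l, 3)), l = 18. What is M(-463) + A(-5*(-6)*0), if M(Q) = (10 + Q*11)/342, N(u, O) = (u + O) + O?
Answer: -5083/342 + √317 ≈ 2.9419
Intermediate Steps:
N(u, O) = u + 2*O (N(u, O) = (O + u) + O = u + 2*O)
A(B) = √317 (A(B) = √(293 + (18 + 2*3)) = √(293 + (18 + 6)) = √(293 + 24) = √317)
M(Q) = 5/171 + 11*Q/342 (M(Q) = (10 + 11*Q)*(1/342) = 5/171 + 11*Q/342)
M(-463) + A(-5*(-6)*0) = (5/171 + (11/342)*(-463)) + √317 = (5/171 - 5093/342) + √317 = -5083/342 + √317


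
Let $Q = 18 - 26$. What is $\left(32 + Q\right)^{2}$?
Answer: $576$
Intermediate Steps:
$Q = -8$ ($Q = 18 - 26 = -8$)
$\left(32 + Q\right)^{2} = \left(32 - 8\right)^{2} = 24^{2} = 576$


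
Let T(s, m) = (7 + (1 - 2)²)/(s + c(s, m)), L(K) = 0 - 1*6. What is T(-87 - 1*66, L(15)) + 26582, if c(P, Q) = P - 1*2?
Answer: 2046812/77 ≈ 26582.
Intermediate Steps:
c(P, Q) = -2 + P (c(P, Q) = P - 2 = -2 + P)
L(K) = -6 (L(K) = 0 - 6 = -6)
T(s, m) = 8/(-2 + 2*s) (T(s, m) = (7 + (1 - 2)²)/(s + (-2 + s)) = (7 + (-1)²)/(-2 + 2*s) = (7 + 1)/(-2 + 2*s) = 8/(-2 + 2*s))
T(-87 - 1*66, L(15)) + 26582 = 4/(-1 + (-87 - 1*66)) + 26582 = 4/(-1 + (-87 - 66)) + 26582 = 4/(-1 - 153) + 26582 = 4/(-154) + 26582 = 4*(-1/154) + 26582 = -2/77 + 26582 = 2046812/77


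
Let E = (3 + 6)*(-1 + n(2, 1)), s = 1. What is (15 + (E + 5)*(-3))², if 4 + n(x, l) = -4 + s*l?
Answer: 46656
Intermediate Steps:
n(x, l) = -8 + l (n(x, l) = -4 + (-4 + 1*l) = -4 + (-4 + l) = -8 + l)
E = -72 (E = (3 + 6)*(-1 + (-8 + 1)) = 9*(-1 - 7) = 9*(-8) = -72)
(15 + (E + 5)*(-3))² = (15 + (-72 + 5)*(-3))² = (15 - 67*(-3))² = (15 + 201)² = 216² = 46656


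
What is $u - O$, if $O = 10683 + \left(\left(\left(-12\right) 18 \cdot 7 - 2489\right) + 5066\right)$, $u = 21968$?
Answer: $10220$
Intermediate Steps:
$O = 11748$ ($O = 10683 + \left(\left(\left(-216\right) 7 - 2489\right) + 5066\right) = 10683 + \left(\left(-1512 - 2489\right) + 5066\right) = 10683 + \left(-4001 + 5066\right) = 10683 + 1065 = 11748$)
$u - O = 21968 - 11748 = 10220$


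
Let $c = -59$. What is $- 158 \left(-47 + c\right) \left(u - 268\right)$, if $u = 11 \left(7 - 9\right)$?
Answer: $-4856920$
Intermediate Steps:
$u = -22$ ($u = 11 \left(-2\right) = -22$)
$- 158 \left(-47 + c\right) \left(u - 268\right) = - 158 \left(-47 - 59\right) \left(-22 - 268\right) = - 158 \left(\left(-106\right) \left(-290\right)\right) = \left(-158\right) 30740 = -4856920$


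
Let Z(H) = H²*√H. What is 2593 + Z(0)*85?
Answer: 2593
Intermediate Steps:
Z(H) = H^(5/2)
2593 + Z(0)*85 = 2593 + 0^(5/2)*85 = 2593 + 0*85 = 2593 + 0 = 2593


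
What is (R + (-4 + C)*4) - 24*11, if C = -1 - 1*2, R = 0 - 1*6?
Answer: -298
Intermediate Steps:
R = -6 (R = 0 - 6 = -6)
C = -3 (C = -1 - 2 = -3)
(R + (-4 + C)*4) - 24*11 = (-6 + (-4 - 3)*4) - 24*11 = (-6 - 7*4) - 264 = (-6 - 28) - 264 = -34 - 264 = -298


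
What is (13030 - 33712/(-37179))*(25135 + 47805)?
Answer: 35337685421080/37179 ≈ 9.5047e+8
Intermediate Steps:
(13030 - 33712/(-37179))*(25135 + 47805) = (13030 - 33712*(-1/37179))*72940 = (13030 + 33712/37179)*72940 = (484476082/37179)*72940 = 35337685421080/37179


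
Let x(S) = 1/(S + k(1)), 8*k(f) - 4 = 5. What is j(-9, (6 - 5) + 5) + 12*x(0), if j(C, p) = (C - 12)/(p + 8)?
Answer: 55/6 ≈ 9.1667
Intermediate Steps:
k(f) = 9/8 (k(f) = ½ + (⅛)*5 = ½ + 5/8 = 9/8)
x(S) = 1/(9/8 + S) (x(S) = 1/(S + 9/8) = 1/(9/8 + S))
j(C, p) = (-12 + C)/(8 + p)
j(-9, (6 - 5) + 5) + 12*x(0) = (-12 - 9)/(8 + ((6 - 5) + 5)) + 12*(8/(9 + 8*0)) = -21/(8 + (1 + 5)) + 12*(8/(9 + 0)) = -21/(8 + 6) + 12*(8/9) = -21/14 + 12*(8*(⅑)) = (1/14)*(-21) + 12*(8/9) = -3/2 + 32/3 = 55/6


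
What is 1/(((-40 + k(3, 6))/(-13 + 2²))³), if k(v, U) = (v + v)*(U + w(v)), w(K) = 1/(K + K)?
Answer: 27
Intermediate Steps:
w(K) = 1/(2*K)
k(v, U) = 2*v*(U + 1/(2*v)) (k(v, U) = (v + v)*(U + 1/(2*v)) = (2*v)*(U + 1/(2*v)) = 2*v*(U + 1/(2*v)))
1/(((-40 + k(3, 6))/(-13 + 2²))³) = 1/(((-40 + (1 + 2*6*3))/(-13 + 2²))³) = 1/(((-40 + (1 + 36))/(-13 + 4))³) = 1/(((-40 + 37)/(-9))³) = 1/((-3*(-⅑))³) = 1/((⅓)³) = 1/(1/27) = 27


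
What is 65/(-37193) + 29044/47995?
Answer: 82854909/137313695 ≈ 0.60340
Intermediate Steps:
65/(-37193) + 29044/47995 = 65*(-1/37193) + 29044*(1/47995) = -5/2861 + 29044/47995 = 82854909/137313695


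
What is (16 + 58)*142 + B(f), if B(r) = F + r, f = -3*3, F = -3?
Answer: 10496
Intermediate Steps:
f = -9
B(r) = -3 + r
(16 + 58)*142 + B(f) = (16 + 58)*142 + (-3 - 9) = 74*142 - 12 = 10508 - 12 = 10496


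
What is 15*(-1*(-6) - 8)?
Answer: -30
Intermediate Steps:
15*(-1*(-6) - 8) = 15*(6 - 8) = 15*(-2) = -30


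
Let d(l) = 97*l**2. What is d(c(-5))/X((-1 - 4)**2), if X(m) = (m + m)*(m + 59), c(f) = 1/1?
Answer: 97/4200 ≈ 0.023095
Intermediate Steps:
c(f) = 1
X(m) = 2*m*(59 + m) (X(m) = (2*m)*(59 + m) = 2*m*(59 + m))
d(c(-5))/X((-1 - 4)**2) = (97*1**2)/((2*(-1 - 4)**2*(59 + (-1 - 4)**2))) = (97*1)/((2*(-5)**2*(59 + (-5)**2))) = 97/((2*25*(59 + 25))) = 97/((2*25*84)) = 97/4200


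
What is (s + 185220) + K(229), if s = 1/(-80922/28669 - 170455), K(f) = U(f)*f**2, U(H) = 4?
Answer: 1930229660501259/4886855317 ≈ 3.9498e+5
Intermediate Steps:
K(f) = 4*f**2
s = -28669/4886855317 (s = 1/(-80922*1/28669 - 170455) = 1/(-80922/28669 - 170455) = 1/(-4886855317/28669) = -28669/4886855317 ≈ -5.8666e-6)
(s + 185220) + K(229) = (-28669/4886855317 + 185220) + 4*229**2 = 905143341786071/4886855317 + 4*52441 = 905143341786071/4886855317 + 209764 = 1930229660501259/4886855317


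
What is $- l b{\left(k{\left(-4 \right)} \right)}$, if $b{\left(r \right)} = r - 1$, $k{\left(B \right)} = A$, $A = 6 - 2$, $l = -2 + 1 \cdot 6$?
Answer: $-12$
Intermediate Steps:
$l = 4$ ($l = -2 + 6 = 4$)
$A = 4$ ($A = 6 - 2 = 4$)
$k{\left(B \right)} = 4$
$b{\left(r \right)} = -1 + r$ ($b{\left(r \right)} = r - 1 = -1 + r$)
$- l b{\left(k{\left(-4 \right)} \right)} = \left(-1\right) 4 \left(-1 + 4\right) = \left(-4\right) 3 = -12$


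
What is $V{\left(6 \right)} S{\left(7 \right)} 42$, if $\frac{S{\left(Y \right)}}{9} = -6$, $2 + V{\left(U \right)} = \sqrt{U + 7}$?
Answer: $4536 - 2268 \sqrt{13} \approx -3641.4$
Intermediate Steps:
$V{\left(U \right)} = -2 + \sqrt{7 + U}$ ($V{\left(U \right)} = -2 + \sqrt{U + 7} = -2 + \sqrt{7 + U}$)
$S{\left(Y \right)} = -54$ ($S{\left(Y \right)} = 9 \left(-6\right) = -54$)
$V{\left(6 \right)} S{\left(7 \right)} 42 = \left(-2 + \sqrt{7 + 6}\right) \left(-54\right) 42 = \left(-2 + \sqrt{13}\right) \left(-54\right) 42 = \left(108 - 54 \sqrt{13}\right) 42 = 4536 - 2268 \sqrt{13}$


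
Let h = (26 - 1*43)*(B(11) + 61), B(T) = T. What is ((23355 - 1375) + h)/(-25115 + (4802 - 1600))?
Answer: -20756/21913 ≈ -0.94720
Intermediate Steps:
h = -1224 (h = (26 - 1*43)*(11 + 61) = (26 - 43)*72 = -17*72 = -1224)
((23355 - 1375) + h)/(-25115 + (4802 - 1600)) = ((23355 - 1375) - 1224)/(-25115 + (4802 - 1600)) = (21980 - 1224)/(-25115 + 3202) = 20756/(-21913) = 20756*(-1/21913) = -20756/21913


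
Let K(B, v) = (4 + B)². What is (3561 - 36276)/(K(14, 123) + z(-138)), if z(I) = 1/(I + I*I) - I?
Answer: -618509790/8734573 ≈ -70.812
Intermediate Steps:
z(I) = 1/(I + I²) - I
(3561 - 36276)/(K(14, 123) + z(-138)) = (3561 - 36276)/((4 + 14)² + (1 - 1*(-138)² - 1*(-138)³)/((-138)*(1 - 138))) = -32715/(18² - 1/138*(1 - 1*19044 - 1*(-2628072))/(-137)) = -32715/(324 - 1/138*(-1/137)*(1 - 19044 + 2628072)) = -32715/(324 - 1/138*(-1/137)*2609029) = -32715/(324 + 2609029/18906) = -32715/8734573/18906 = -32715*18906/8734573 = -618509790/8734573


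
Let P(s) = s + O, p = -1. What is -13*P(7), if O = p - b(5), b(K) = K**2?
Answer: 247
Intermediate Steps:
O = -26 (O = -1 - 1*5**2 = -1 - 1*25 = -1 - 25 = -26)
P(s) = -26 + s (P(s) = s - 26 = -26 + s)
-13*P(7) = -13*(-26 + 7) = -13*(-19) = 247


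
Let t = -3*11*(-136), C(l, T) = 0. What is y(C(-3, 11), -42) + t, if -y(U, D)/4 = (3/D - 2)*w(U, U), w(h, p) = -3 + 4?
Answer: 31474/7 ≈ 4496.3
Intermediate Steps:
w(h, p) = 1
y(U, D) = 8 - 12/D (y(U, D) = -4*(3/D - 2) = -4*(-2 + 3/D) = 8 - 12/D)
t = 4488 (t = -33*(-136) = 4488)
y(C(-3, 11), -42) + t = (8 - 12/(-42)) + 4488 = (8 - 12*(-1/42)) + 4488 = (8 + 2/7) + 4488 = 58/7 + 4488 = 31474/7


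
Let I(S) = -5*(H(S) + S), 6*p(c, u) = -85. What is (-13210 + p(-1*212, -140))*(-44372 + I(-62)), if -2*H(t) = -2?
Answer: 1165498705/2 ≈ 5.8275e+8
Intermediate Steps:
p(c, u) = -85/6 (p(c, u) = (⅙)*(-85) = -85/6)
H(t) = 1 (H(t) = -½*(-2) = 1)
I(S) = -5 - 5*S (I(S) = -5*(1 + S) = -5 - 5*S)
(-13210 + p(-1*212, -140))*(-44372 + I(-62)) = (-13210 - 85/6)*(-44372 + (-5 - 5*(-62))) = -79345*(-44372 + (-5 + 310))/6 = -79345*(-44372 + 305)/6 = -79345/6*(-44067) = 1165498705/2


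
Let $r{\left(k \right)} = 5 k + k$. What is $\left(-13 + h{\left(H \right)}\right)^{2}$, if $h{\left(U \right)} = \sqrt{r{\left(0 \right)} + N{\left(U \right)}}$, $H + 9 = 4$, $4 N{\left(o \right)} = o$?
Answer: $\frac{\left(26 - i \sqrt{5}\right)^{2}}{4} \approx 167.75 - 29.069 i$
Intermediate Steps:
$N{\left(o \right)} = \frac{o}{4}$
$r{\left(k \right)} = 6 k$
$H = -5$ ($H = -9 + 4 = -5$)
$h{\left(U \right)} = \frac{\sqrt{U}}{2}$ ($h{\left(U \right)} = \sqrt{6 \cdot 0 + \frac{U}{4}} = \sqrt{0 + \frac{U}{4}} = \sqrt{\frac{U}{4}} = \frac{\sqrt{U}}{2}$)
$\left(-13 + h{\left(H \right)}\right)^{2} = \left(-13 + \frac{\sqrt{-5}}{2}\right)^{2} = \left(-13 + \frac{i \sqrt{5}}{2}\right)^{2}$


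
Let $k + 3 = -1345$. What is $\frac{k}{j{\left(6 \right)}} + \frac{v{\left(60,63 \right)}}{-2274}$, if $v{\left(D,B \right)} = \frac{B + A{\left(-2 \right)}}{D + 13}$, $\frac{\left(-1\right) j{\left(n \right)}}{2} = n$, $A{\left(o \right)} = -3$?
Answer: $\frac{9323749}{83001} \approx 112.33$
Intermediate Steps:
$j{\left(n \right)} = - 2 n$
$k = -1348$ ($k = -3 - 1345 = -1348$)
$v{\left(D,B \right)} = \frac{-3 + B}{13 + D}$ ($v{\left(D,B \right)} = \frac{B - 3}{D + 13} = \frac{-3 + B}{13 + D}$)
$\frac{k}{j{\left(6 \right)}} + \frac{v{\left(60,63 \right)}}{-2274} = - \frac{1348}{\left(-2\right) 6} + \frac{\frac{1}{13 + 60} \left(-3 + 63\right)}{-2274} = - \frac{1348}{-12} + \frac{1}{73} \cdot 60 \left(- \frac{1}{2274}\right) = \left(-1348\right) \left(- \frac{1}{12}\right) + \frac{1}{73} \cdot 60 \left(- \frac{1}{2274}\right) = \frac{337}{3} + \frac{60}{73} \left(- \frac{1}{2274}\right) = \frac{337}{3} - \frac{10}{27667} = \frac{9323749}{83001}$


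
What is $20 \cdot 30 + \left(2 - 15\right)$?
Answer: $587$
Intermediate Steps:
$20 \cdot 30 + \left(2 - 15\right) = 600 - 13 = 587$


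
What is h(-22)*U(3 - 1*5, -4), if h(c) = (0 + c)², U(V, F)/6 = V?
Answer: -5808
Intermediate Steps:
U(V, F) = 6*V
h(c) = c²
h(-22)*U(3 - 1*5, -4) = (-22)²*(6*(3 - 1*5)) = 484*(6*(3 - 5)) = 484*(6*(-2)) = 484*(-12) = -5808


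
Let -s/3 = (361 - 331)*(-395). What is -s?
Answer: -35550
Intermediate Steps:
s = 35550 (s = -3*(361 - 331)*(-395) = -90*(-395) = -3*(-11850) = 35550)
-s = -1*35550 = -35550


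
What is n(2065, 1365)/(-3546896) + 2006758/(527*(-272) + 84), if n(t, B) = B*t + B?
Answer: -72324692467/4885849240 ≈ -14.803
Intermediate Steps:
n(t, B) = B + B*t
n(2065, 1365)/(-3546896) + 2006758/(527*(-272) + 84) = (1365*(1 + 2065))/(-3546896) + 2006758/(527*(-272) + 84) = (1365*2066)*(-1/3546896) + 2006758/(-143344 + 84) = 2820090*(-1/3546896) + 2006758/(-143260) = -1410045/1773448 + 2006758*(-1/143260) = -1410045/1773448 - 77183/5510 = -72324692467/4885849240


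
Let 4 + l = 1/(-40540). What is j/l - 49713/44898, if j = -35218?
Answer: 21364835547589/2426901526 ≈ 8803.3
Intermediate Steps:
l = -162161/40540 (l = -4 + 1/(-40540) = -4 - 1/40540 = -162161/40540 ≈ -4.0000)
j/l - 49713/44898 = -35218/(-162161/40540) - 49713/44898 = -35218*(-40540/162161) - 49713*1/44898 = 1427737720/162161 - 16571/14966 = 21364835547589/2426901526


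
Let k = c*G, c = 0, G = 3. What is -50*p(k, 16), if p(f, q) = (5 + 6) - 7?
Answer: -200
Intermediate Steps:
k = 0 (k = 0*3 = 0)
p(f, q) = 4 (p(f, q) = 11 - 7 = 4)
-50*p(k, 16) = -50*4 = -200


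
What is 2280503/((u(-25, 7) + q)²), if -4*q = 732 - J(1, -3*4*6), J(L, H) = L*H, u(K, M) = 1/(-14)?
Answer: 446978588/7924225 ≈ 56.407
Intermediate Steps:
u(K, M) = -1/14
J(L, H) = H*L
q = -201 (q = -(732 - -3*4*6)/4 = -(732 - (-12*6))/4 = -(732 - (-72))/4 = -(732 - 1*(-72))/4 = -(732 + 72)/4 = -¼*804 = -201)
2280503/((u(-25, 7) + q)²) = 2280503/((-1/14 - 201)²) = 2280503/((-2815/14)²) = 2280503/(7924225/196) = 2280503*(196/7924225) = 446978588/7924225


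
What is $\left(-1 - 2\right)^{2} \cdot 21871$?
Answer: $196839$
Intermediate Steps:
$\left(-1 - 2\right)^{2} \cdot 21871 = \left(-3\right)^{2} \cdot 21871 = 9 \cdot 21871 = 196839$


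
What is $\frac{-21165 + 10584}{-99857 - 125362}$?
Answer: $\frac{3527}{75073} \approx 0.046981$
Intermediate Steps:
$\frac{-21165 + 10584}{-99857 - 125362} = - \frac{10581}{-225219} = \left(-10581\right) \left(- \frac{1}{225219}\right) = \frac{3527}{75073}$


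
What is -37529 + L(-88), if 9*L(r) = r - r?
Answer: -37529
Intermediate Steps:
L(r) = 0 (L(r) = (r - r)/9 = (⅑)*0 = 0)
-37529 + L(-88) = -37529 + 0 = -37529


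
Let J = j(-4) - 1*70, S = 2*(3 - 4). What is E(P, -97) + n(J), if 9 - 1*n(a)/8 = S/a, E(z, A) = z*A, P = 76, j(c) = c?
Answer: -270108/37 ≈ -7300.2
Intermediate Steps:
E(z, A) = A*z
S = -2 (S = 2*(-1) = -2)
J = -74 (J = -4 - 1*70 = -4 - 70 = -74)
n(a) = 72 + 16/a (n(a) = 72 - (-16)/a = 72 + 16/a)
E(P, -97) + n(J) = -97*76 + (72 + 16/(-74)) = -7372 + (72 + 16*(-1/74)) = -7372 + (72 - 8/37) = -7372 + 2656/37 = -270108/37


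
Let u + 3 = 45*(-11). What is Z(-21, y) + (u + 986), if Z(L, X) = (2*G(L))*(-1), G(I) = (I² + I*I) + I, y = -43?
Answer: -1234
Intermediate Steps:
u = -498 (u = -3 + 45*(-11) = -3 - 495 = -498)
G(I) = I + 2*I² (G(I) = (I² + I²) + I = 2*I² + I = I + 2*I²)
Z(L, X) = -2*L*(1 + 2*L) (Z(L, X) = (2*(L*(1 + 2*L)))*(-1) = (2*L*(1 + 2*L))*(-1) = -2*L*(1 + 2*L))
Z(-21, y) + (u + 986) = -2*(-21)*(1 + 2*(-21)) + (-498 + 986) = -2*(-21)*(1 - 42) + 488 = -2*(-21)*(-41) + 488 = -1722 + 488 = -1234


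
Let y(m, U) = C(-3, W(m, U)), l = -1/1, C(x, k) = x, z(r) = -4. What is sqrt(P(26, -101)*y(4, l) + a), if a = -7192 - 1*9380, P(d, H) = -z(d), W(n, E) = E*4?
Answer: 2*I*sqrt(4146) ≈ 128.78*I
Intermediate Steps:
W(n, E) = 4*E
l = -1 (l = -1*1 = -1)
P(d, H) = 4 (P(d, H) = -1*(-4) = 4)
y(m, U) = -3
a = -16572 (a = -7192 - 9380 = -16572)
sqrt(P(26, -101)*y(4, l) + a) = sqrt(4*(-3) - 16572) = sqrt(-12 - 16572) = sqrt(-16584) = 2*I*sqrt(4146)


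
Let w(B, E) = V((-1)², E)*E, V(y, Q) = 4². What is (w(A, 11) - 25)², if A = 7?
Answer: 22801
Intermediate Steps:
V(y, Q) = 16
w(B, E) = 16*E
(w(A, 11) - 25)² = (16*11 - 25)² = (176 - 25)² = 151² = 22801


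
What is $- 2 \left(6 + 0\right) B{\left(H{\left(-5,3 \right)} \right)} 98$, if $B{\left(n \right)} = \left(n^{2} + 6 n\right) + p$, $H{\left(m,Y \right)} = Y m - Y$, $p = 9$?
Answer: $-264600$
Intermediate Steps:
$H{\left(m,Y \right)} = - Y + Y m$
$B{\left(n \right)} = 9 + n^{2} + 6 n$ ($B{\left(n \right)} = \left(n^{2} + 6 n\right) + 9 = 9 + n^{2} + 6 n$)
$- 2 \left(6 + 0\right) B{\left(H{\left(-5,3 \right)} \right)} 98 = - 2 \left(6 + 0\right) \left(9 + \left(3 \left(-1 - 5\right)\right)^{2} + 6 \cdot 3 \left(-1 - 5\right)\right) 98 = \left(-2\right) 6 \left(9 + \left(3 \left(-6\right)\right)^{2} + 6 \cdot 3 \left(-6\right)\right) 98 = - 12 \left(9 + \left(-18\right)^{2} + 6 \left(-18\right)\right) 98 = - 12 \left(9 + 324 - 108\right) 98 = \left(-12\right) 225 \cdot 98 = \left(-2700\right) 98 = -264600$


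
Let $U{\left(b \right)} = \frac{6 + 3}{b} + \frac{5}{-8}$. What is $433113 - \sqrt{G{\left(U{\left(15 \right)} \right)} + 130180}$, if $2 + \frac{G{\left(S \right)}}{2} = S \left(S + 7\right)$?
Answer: $433113 - \frac{3 \sqrt{23142338}}{40} \approx 4.3275 \cdot 10^{5}$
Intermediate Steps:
$U{\left(b \right)} = - \frac{5}{8} + \frac{9}{b}$ ($U{\left(b \right)} = \frac{9}{b} + 5 \left(- \frac{1}{8}\right) = \frac{9}{b} - \frac{5}{8} = - \frac{5}{8} + \frac{9}{b}$)
$G{\left(S \right)} = -4 + 2 S \left(7 + S\right)$ ($G{\left(S \right)} = -4 + 2 S \left(S + 7\right) = -4 + 2 S \left(7 + S\right)$)
$433113 - \sqrt{G{\left(U{\left(15 \right)} \right)} + 130180} = 433113 - \sqrt{\left(-4 + 2 \left(- \frac{5}{8} + \frac{9}{15}\right)^{2} + 14 \left(- \frac{5}{8} + \frac{9}{15}\right)\right) + 130180} = 433113 - \sqrt{\left(-4 + 2 \left(- \frac{5}{8} + 9 \cdot \frac{1}{15}\right)^{2} + 14 \left(- \frac{5}{8} + 9 \cdot \frac{1}{15}\right)\right) + 130180} = 433113 - \sqrt{\left(-4 + 2 \left(- \frac{5}{8} + \frac{3}{5}\right)^{2} + 14 \left(- \frac{5}{8} + \frac{3}{5}\right)\right) + 130180} = 433113 - \sqrt{\left(-4 + 2 \left(- \frac{1}{40}\right)^{2} + 14 \left(- \frac{1}{40}\right)\right) + 130180} = 433113 - \sqrt{\left(-4 + 2 \cdot \frac{1}{1600} - \frac{7}{20}\right) + 130180} = 433113 - \sqrt{\left(-4 + \frac{1}{800} - \frac{7}{20}\right) + 130180} = 433113 - \sqrt{- \frac{3479}{800} + 130180} = 433113 - \sqrt{\frac{104140521}{800}} = 433113 - \frac{3 \sqrt{23142338}}{40}$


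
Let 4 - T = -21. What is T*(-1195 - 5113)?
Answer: -157700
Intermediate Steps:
T = 25 (T = 4 - 1*(-21) = 4 + 21 = 25)
T*(-1195 - 5113) = 25*(-1195 - 5113) = 25*(-6308) = -157700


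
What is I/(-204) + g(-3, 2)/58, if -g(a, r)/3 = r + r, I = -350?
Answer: 4463/2958 ≈ 1.5088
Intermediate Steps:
g(a, r) = -6*r (g(a, r) = -3*(r + r) = -6*r)
I/(-204) + g(-3, 2)/58 = -350/(-204) - 6*2/58 = -350*(-1/204) - 12*1/58 = 175/102 - 6/29 = 4463/2958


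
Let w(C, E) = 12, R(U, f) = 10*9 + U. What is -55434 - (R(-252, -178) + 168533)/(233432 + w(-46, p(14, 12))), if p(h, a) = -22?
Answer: -12940903067/233444 ≈ -55435.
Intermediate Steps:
R(U, f) = 90 + U
-55434 - (R(-252, -178) + 168533)/(233432 + w(-46, p(14, 12))) = -55434 - ((90 - 252) + 168533)/(233432 + 12) = -55434 - (-162 + 168533)/233444 = -55434 - 168371/233444 = -12940903067/233444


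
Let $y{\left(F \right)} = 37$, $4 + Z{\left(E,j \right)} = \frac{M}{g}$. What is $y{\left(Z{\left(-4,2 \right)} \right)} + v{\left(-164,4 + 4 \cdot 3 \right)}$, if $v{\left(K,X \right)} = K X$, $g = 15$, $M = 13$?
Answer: $-2587$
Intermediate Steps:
$Z{\left(E,j \right)} = - \frac{47}{15}$ ($Z{\left(E,j \right)} = -4 + \frac{13}{15} = - \frac{47}{15}$)
$y{\left(Z{\left(-4,2 \right)} \right)} + v{\left(-164,4 + 4 \cdot 3 \right)} = 37 - 164 \left(4 + 4 \cdot 3\right) = 37 - 164 \left(4 + 12\right) = 37 - 2624 = -2587$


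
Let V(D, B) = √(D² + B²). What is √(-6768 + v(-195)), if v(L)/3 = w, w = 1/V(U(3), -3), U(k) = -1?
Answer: √(-676800 + 30*√10)/10 ≈ 82.262*I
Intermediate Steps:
V(D, B) = √(B² + D²)
w = √10/10 (w = 1/(√((-3)² + (-1)²)) = 1/(√(9 + 1)) = 1/(√10) = √10/10 ≈ 0.31623)
v(L) = 3*√10/10 (v(L) = 3*(√10/10) = 3*√10/10)
√(-6768 + v(-195)) = √(-6768 + 3*√10/10)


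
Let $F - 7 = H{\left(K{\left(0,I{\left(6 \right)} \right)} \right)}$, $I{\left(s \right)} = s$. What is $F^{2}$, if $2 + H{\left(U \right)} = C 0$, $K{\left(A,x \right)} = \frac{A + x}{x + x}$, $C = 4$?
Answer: $25$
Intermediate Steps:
$K{\left(A,x \right)} = \frac{A + x}{2 x}$
$H{\left(U \right)} = -2$ ($H{\left(U \right)} = -2 + 4 \cdot 0 = -2 + 0 = -2$)
$F = 5$ ($F = 7 - 2 = 5$)
$F^{2} = 5^{2} = 25$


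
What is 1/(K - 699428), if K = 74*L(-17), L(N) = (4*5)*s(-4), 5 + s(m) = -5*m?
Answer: -1/677228 ≈ -1.4766e-6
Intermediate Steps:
s(m) = -5 - 5*m
L(N) = 300 (L(N) = (4*5)*(-5 - 5*(-4)) = 20*(-5 + 20) = 20*15 = 300)
K = 22200 (K = 74*300 = 22200)
1/(K - 699428) = 1/(22200 - 699428) = 1/(-677228) = -1/677228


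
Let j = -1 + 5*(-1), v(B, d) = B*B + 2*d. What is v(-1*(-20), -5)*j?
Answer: -2340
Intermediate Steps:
v(B, d) = B**2 + 2*d
j = -6 (j = -1 - 5 = -6)
v(-1*(-20), -5)*j = ((-1*(-20))**2 + 2*(-5))*(-6) = (20**2 - 10)*(-6) = (400 - 10)*(-6) = 390*(-6) = -2340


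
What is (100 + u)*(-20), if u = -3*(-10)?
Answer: -2600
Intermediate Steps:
u = 30
(100 + u)*(-20) = (100 + 30)*(-20) = 130*(-20) = -2600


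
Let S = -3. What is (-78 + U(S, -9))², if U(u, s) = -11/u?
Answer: 49729/9 ≈ 5525.4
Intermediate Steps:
(-78 + U(S, -9))² = (-78 - 11/(-3))² = (-78 - 11*(-⅓))² = (-78 + 11/3)² = (-223/3)² = 49729/9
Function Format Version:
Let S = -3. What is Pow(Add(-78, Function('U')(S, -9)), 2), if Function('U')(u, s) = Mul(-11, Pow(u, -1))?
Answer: Rational(49729, 9) ≈ 5525.4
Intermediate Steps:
Pow(Add(-78, Function('U')(S, -9)), 2) = Pow(Add(-78, Mul(-11, Pow(-3, -1))), 2) = Pow(Add(-78, Mul(-11, Rational(-1, 3))), 2) = Pow(Add(-78, Rational(11, 3)), 2) = Pow(Rational(-223, 3), 2) = Rational(49729, 9)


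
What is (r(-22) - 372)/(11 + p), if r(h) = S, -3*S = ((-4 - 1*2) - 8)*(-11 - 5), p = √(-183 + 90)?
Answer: -7370/321 + 670*I*√93/321 ≈ -22.96 + 20.128*I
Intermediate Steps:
p = I*√93 (p = √(-93) = I*√93 ≈ 9.6436*I)
S = -224/3 (S = -((-4 - 1*2) - 8)*(-11 - 5)/3 = -((-4 - 2) - 8)*(-16)/3 = -(-6 - 8)*(-16)/3 = -(-14)*(-16)/3 = -⅓*224 = -224/3 ≈ -74.667)
r(h) = -224/3
(r(-22) - 372)/(11 + p) = (-224/3 - 372)/(11 + I*√93) = -1340/(3*(11 + I*√93))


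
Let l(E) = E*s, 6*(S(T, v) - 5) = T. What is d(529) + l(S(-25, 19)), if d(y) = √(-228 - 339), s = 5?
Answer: 25/6 + 9*I*√7 ≈ 4.1667 + 23.812*I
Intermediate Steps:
S(T, v) = 5 + T/6
d(y) = 9*I*√7 (d(y) = √(-567) = 9*I*√7)
l(E) = 5*E (l(E) = E*5 = 5*E)
d(529) + l(S(-25, 19)) = 9*I*√7 + 5*(5 + (⅙)*(-25)) = 9*I*√7 + 5*(5 - 25/6) = 9*I*√7 + 5*(⅚) = 9*I*√7 + 25/6 = 25/6 + 9*I*√7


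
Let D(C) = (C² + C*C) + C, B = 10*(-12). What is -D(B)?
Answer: -28680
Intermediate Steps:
B = -120
D(C) = C + 2*C² (D(C) = (C² + C²) + C = 2*C² + C = C + 2*C²)
-D(B) = -(-120)*(1 + 2*(-120)) = -(-120)*(1 - 240) = -(-120)*(-239) = -1*28680 = -28680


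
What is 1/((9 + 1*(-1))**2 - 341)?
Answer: -1/277 ≈ -0.0036101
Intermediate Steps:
1/((9 + 1*(-1))**2 - 341) = 1/((9 - 1)**2 - 341) = 1/(8**2 - 341) = 1/(64 - 341) = 1/(-277) = -1/277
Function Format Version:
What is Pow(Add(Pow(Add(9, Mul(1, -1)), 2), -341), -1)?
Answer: Rational(-1, 277) ≈ -0.0036101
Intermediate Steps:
Pow(Add(Pow(Add(9, Mul(1, -1)), 2), -341), -1) = Pow(Add(Pow(Add(9, -1), 2), -341), -1) = Pow(Add(Pow(8, 2), -341), -1) = Pow(Add(64, -341), -1) = Pow(-277, -1) = Rational(-1, 277)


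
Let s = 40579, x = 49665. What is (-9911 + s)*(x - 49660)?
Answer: 153340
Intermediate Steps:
(-9911 + s)*(x - 49660) = (-9911 + 40579)*(49665 - 49660) = 30668*5 = 153340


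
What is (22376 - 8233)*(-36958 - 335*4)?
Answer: -541648614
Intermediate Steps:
(22376 - 8233)*(-36958 - 335*4) = 14143*(-36958 - 1340) = 14143*(-38298) = -541648614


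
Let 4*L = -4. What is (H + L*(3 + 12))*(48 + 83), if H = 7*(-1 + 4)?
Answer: 786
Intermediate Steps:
L = -1 (L = (¼)*(-4) = -1)
H = 21 (H = 7*3 = 21)
(H + L*(3 + 12))*(48 + 83) = (21 - (3 + 12))*(48 + 83) = (21 - 1*15)*131 = (21 - 15)*131 = 6*131 = 786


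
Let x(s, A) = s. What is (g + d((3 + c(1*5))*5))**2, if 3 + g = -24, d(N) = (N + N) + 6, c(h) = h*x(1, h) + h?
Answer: 11881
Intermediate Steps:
c(h) = 2*h (c(h) = h*1 + h = h + h = 2*h)
d(N) = 6 + 2*N (d(N) = 2*N + 6 = 6 + 2*N)
g = -27 (g = -3 - 24 = -27)
(g + d((3 + c(1*5))*5))**2 = (-27 + (6 + 2*((3 + 2*(1*5))*5)))**2 = (-27 + (6 + 2*((3 + 2*5)*5)))**2 = (-27 + (6 + 2*((3 + 10)*5)))**2 = (-27 + (6 + 2*(13*5)))**2 = (-27 + (6 + 2*65))**2 = (-27 + (6 + 130))**2 = (-27 + 136)**2 = 109**2 = 11881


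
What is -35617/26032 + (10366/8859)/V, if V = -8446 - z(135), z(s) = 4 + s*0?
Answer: -1333253411531/974358886800 ≈ -1.3683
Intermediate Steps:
z(s) = 4 (z(s) = 4 + 0 = 4)
V = -8450 (V = -8446 - 1*4 = -8446 - 4 = -8450)
-35617/26032 + (10366/8859)/V = -35617/26032 + (10366/8859)/(-8450) = -35617*1/26032 + (10366*(1/8859))*(-1/8450) = -35617/26032 + (10366/8859)*(-1/8450) = -35617/26032 - 5183/37429275 = -1333253411531/974358886800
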